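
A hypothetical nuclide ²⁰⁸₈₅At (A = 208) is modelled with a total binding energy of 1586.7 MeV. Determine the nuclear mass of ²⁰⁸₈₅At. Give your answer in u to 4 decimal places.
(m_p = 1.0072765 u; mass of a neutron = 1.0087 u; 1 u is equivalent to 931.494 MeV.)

207.9852 u

Mass defect = 1586.7 MeV / (931.494 MeV/u) = 1.703393 u
Constituent mass = 85(1.0072765) + 123(1.0087) = 209.6886025 u
Nuclear mass = 209.6886025 − 1.703393 = 207.9852095 u ≈ 207.9852 u (to 4 decimal places)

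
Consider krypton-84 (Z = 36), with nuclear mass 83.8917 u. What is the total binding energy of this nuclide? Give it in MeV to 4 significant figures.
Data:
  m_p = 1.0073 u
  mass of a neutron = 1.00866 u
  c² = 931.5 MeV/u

Z = 36, so N = A − Z = 84 − 36 = 48.
Mass of separated nucleons = 36(1.0073) + 48(1.00866) = 36.2628 + 48.41568 = 84.67848 u
Δm = 84.67848 − 83.8917 = 0.78678 u
E_B = 0.78678 × 931.5 = 732.886 MeV

732.9 MeV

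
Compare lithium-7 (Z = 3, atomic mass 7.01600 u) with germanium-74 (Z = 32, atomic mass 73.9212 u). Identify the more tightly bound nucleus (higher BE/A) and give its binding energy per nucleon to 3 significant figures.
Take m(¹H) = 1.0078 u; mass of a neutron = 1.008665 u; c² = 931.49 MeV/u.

germanium-74; 8.71 MeV/nucleon

lithium-7: Σm = 3(1.0078) + 4(1.008665) = 7.058060 u; Δm = 0.042060 u; E_B = 39.178 MeV; E_B/A = 5.597 MeV
germanium-74: Σm = 32(1.0078) + 42(1.008665) = 74.613530 u; Δm = 0.692330 u; E_B = 644.898 MeV; E_B/A = 8.7148 MeV
germanium-74 has the higher binding energy per nucleon, so it is the more tightly bound nucleus.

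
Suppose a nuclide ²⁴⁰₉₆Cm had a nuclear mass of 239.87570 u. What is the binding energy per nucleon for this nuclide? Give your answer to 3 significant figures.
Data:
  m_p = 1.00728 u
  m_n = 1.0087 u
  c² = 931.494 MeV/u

8.06 MeV/nucleon

Z = 96, so N = A − Z = 240 − 96 = 144.
Total constituent mass: 96 × 1.00728 + 144 × 1.0087 = 241.95168 u
Mass defect Δm = 241.95168 − 239.87570 = 2.07598 u
Converting to energy: 2.07598 u × 931.494 MeV/u = 1933.76 MeV
Per nucleon: 1933.76 / 240 = 8.057 MeV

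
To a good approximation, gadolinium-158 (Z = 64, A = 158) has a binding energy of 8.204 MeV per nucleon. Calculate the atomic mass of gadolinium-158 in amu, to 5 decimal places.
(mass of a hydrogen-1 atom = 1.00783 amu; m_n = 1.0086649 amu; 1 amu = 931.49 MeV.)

157.92405 amu

Total binding energy = 158 × 8.204 = 1296.232 MeV
Mass defect = 1296.232 MeV / (931.49 MeV/amu) = 1.3915683 amu
Constituent mass = 64(1.00783) + 94(1.0086649) = 159.3156206 amu
Atomic mass = 159.3156206 − 1.3915683 = 157.9240523 amu ≈ 157.92405 amu (to 5 decimal places)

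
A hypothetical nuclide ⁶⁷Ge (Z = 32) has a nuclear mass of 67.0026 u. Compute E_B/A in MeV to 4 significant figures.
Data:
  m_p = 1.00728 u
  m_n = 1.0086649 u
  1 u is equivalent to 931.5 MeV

7.419 MeV/nucleon

The nucleus contains 32 protons and 67 − 32 = 35 neutrons.
Total constituent mass: 32 × 1.00728 + 35 × 1.0086649 = 67.5362315 u
The mass defect is 67.5362315 − 67.0026 = 0.5336315 u.
Binding energy = Δm·c² = 0.5336315 × 931.5 MeV/u = 497.078 MeV
Per nucleon: 497.078 / 67 = 7.419 MeV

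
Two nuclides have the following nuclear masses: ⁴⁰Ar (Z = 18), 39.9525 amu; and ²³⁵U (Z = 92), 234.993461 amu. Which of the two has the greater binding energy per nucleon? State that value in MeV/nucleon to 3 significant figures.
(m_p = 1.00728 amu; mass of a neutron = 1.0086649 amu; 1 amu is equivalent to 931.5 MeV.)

⁴⁰Ar; 8.60 MeV/nucleon

⁴⁰Ar: Σm = 18(1.00728) + 22(1.0086649) = 40.3216678 amu; Δm = 0.3691678 amu; E_B = 343.88 MeV; E_B/A = 8.597 MeV
²³⁵U: Σm = 92(1.00728) + 143(1.0086649) = 236.9088407 amu; Δm = 1.9153797 amu; E_B = 1784.2 MeV; E_B/A = 7.592 MeV
⁴⁰Ar has the higher binding energy per nucleon, so it is the more tightly bound nucleus.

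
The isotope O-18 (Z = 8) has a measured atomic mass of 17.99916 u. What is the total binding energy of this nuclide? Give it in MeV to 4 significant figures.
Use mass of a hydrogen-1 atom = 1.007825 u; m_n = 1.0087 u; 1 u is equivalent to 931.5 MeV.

The nucleus contains 8 protons and 18 − 8 = 10 neutrons.
Mass of separated nucleons = 8(1.007825) + 10(1.0087) = 8.062600 + 10.0870 = 18.149600 u
The mass defect is 18.149600 − 17.99916 = 0.150440 u.
Binding energy = Δm·c² = 0.150440 × 931.5 MeV/u = 140.135 MeV

140.1 MeV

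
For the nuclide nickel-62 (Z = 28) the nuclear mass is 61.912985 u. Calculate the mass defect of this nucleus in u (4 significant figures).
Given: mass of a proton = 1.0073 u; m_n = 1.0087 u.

0.5872 u

With 28 protons and 34 neutrons (A = 62):
Mass of separated nucleons = 28(1.0073) + 34(1.0087) = 28.2044 + 34.2958 = 62.5002 u
The mass defect is 62.5002 − 61.912985 = 0.587215 u.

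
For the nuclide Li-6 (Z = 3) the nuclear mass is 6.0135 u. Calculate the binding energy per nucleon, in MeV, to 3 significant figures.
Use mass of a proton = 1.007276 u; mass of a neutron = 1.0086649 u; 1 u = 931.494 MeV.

5.33 MeV/nucleon

Mass of separated nucleons = 3(1.007276) + 3(1.0086649) = 3.021828 + 3.0259947 = 6.0478227 u
Δm = 6.0478227 − 6.0135 = 0.0343227 u
Converting to energy: 0.0343227 u × 931.494 MeV/u = 31.9714 MeV
Dividing by A = 6 gives 5.329 MeV per nucleon.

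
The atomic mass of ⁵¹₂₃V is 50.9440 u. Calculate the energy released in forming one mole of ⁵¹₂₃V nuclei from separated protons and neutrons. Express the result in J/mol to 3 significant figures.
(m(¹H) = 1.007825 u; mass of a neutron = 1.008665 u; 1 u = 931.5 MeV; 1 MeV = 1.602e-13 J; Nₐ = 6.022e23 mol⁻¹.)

The nucleus contains 23 protons and 51 − 23 = 28 neutrons.
Σm = 23·m(¹H) + 28·m_n = 23.179975 + 28.242620 = 51.422595 u
Δm = 51.422595 − 50.9440 = 0.478595 u
Binding energy = Δm·c² = 0.478595 × 931.5 MeV/u = 445.811 MeV
Per nucleus in joules: 445.811 MeV × 1.602e-13 J/MeV = 7.1419e-11 J
Per mole: 7.1419e-11 J × 6.022e23 mol⁻¹ = 4.3009e+13 J/mol

4.30e+13 J/mol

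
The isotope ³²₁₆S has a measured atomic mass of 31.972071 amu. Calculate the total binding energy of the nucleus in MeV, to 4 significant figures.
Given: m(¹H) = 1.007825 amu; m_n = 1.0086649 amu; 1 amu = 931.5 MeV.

Total constituent mass: 16 × 1.007825 + 16 × 1.0086649 = 32.2638384 amu
Δm = 32.2638384 − 31.972071 = 0.2917674 amu
Converting to energy: 0.2917674 amu × 931.5 MeV/amu = 271.781 MeV

271.8 MeV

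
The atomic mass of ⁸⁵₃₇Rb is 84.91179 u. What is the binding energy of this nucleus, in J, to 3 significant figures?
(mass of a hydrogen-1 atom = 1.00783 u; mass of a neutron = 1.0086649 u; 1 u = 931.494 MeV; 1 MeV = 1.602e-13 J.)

The nucleus contains 37 protons and 85 − 37 = 48 neutrons.
Mass of separated nucleons = 37(1.00783) + 48(1.0086649) = 37.28971 + 48.4159152 = 85.7056252 u
Mass defect Δm = 85.7056252 − 84.91179 = 0.7938352 u
Binding energy = Δm·c² = 0.7938352 × 931.494 MeV/u = 739.453 MeV
In joules: 739.453 MeV × 1.602e-13 J/MeV = 1.1846e-10 J

1.18e-10 J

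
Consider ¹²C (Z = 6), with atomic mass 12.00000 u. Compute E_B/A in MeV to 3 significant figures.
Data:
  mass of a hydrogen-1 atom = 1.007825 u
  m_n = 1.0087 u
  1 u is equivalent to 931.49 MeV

7.70 MeV/nucleon

The nucleus contains 6 protons and 12 − 6 = 6 neutrons.
Total constituent mass: 6 × 1.007825 + 6 × 1.0087 = 12.099150 u
The mass defect is 12.099150 − 12.00000 = 0.099150 u.
Binding energy = Δm·c² = 0.099150 × 931.49 MeV/u = 92.3572 MeV
BE/A = 92.3572 MeV / 12 = 7.696 MeV/nucleon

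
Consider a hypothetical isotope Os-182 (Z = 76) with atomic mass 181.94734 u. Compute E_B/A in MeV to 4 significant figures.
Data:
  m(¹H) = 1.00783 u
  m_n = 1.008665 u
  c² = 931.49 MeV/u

Total constituent mass: 76 × 1.00783 + 106 × 1.008665 = 183.513570 u
The mass defect is 183.513570 − 181.94734 = 1.566230 u.
Converting to energy: 1.566230 u × 931.49 MeV/u = 1458.93 MeV
BE/A = 1458.93 MeV / 182 = 8.016 MeV/nucleon

8.016 MeV/nucleon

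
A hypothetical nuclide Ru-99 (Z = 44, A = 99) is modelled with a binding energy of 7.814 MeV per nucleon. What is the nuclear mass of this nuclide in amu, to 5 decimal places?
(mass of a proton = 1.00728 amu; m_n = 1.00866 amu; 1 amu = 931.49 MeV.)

98.96614 amu

Total binding energy = 99 × 7.814 = 773.586 MeV
Mass defect = 773.586 MeV / (931.49 MeV/amu) = 0.8304823 amu
Constituent mass = 44(1.00728) + 55(1.00866) = 99.79662 amu
Nuclear mass = 99.79662 − 0.8304823 = 98.9661377 amu ≈ 98.96614 amu (to 5 decimal places)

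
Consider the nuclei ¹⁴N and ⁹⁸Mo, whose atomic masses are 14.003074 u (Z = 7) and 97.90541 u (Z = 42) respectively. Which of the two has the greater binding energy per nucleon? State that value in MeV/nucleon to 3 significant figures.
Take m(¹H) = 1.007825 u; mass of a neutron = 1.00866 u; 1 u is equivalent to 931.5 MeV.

⁹⁸Mo; 8.63 MeV/nucleon

¹⁴N: Σm = 7(1.007825) + 7(1.00866) = 14.115395 u; Δm = 0.112321 u; E_B = 104.627 MeV; E_B/A = 7.473 MeV
⁹⁸Mo: Σm = 42(1.007825) + 56(1.00866) = 98.813610 u; Δm = 0.908200 u; E_B = 845.99 MeV; E_B/A = 8.633 MeV
⁹⁸Mo has the higher binding energy per nucleon, so it is the more tightly bound nucleus.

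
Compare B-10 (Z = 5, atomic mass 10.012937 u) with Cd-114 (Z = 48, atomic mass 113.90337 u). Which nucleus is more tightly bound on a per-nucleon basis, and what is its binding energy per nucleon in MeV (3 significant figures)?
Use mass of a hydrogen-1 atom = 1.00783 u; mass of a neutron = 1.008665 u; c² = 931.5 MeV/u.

B-10: Σm = 5(1.00783) + 5(1.008665) = 10.082475 u; Δm = 0.069538 u; E_B = 64.7746 MeV; E_B/A = 6.477 MeV
Cd-114: Σm = 48(1.00783) + 66(1.008665) = 114.947730 u; Δm = 1.044360 u; E_B = 972.82 MeV; E_B/A = 8.534 MeV
Cd-114 has the higher binding energy per nucleon, so it is the more tightly bound nucleus.

Cd-114; 8.53 MeV/nucleon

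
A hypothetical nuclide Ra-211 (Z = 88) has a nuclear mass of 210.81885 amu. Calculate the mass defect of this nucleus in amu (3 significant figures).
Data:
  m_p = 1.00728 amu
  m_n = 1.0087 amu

1.89 amu

Mass of separated nucleons = 88(1.00728) + 123(1.0087) = 88.64064 + 124.0701 = 212.71074 amu
The mass defect is 212.71074 − 210.81885 = 1.89189 amu.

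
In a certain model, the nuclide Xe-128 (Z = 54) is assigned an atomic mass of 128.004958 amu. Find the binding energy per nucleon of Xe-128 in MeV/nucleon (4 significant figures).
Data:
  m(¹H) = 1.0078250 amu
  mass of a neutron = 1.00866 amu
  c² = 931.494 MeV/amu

Z = 54, so N = A − Z = 128 − 54 = 74.
Mass of separated nucleons = 54(1.0078250) + 74(1.00866) = 54.4225500 + 74.64084 = 129.0633900 amu
Mass defect Δm = 129.0633900 − 128.004958 = 1.0584320 amu
Converting to energy: 1.0584320 amu × 931.494 MeV/amu = 985.923 MeV
BE/A = 985.923 MeV / 128 = 7.703 MeV/nucleon

7.703 MeV/nucleon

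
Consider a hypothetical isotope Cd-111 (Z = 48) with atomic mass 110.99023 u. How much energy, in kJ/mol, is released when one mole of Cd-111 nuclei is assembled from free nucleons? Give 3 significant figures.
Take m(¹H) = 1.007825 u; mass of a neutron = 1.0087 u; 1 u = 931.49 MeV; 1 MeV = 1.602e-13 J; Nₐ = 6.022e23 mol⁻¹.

The nucleus contains 48 protons and 111 − 48 = 63 neutrons.
Total constituent mass: 48 × 1.007825 + 63 × 1.0087 = 111.923700 u
Mass defect Δm = 111.923700 − 110.99023 = 0.933470 u
Converting to energy: 0.933470 u × 931.49 MeV/u = 869.518 MeV
Per nucleus in joules: 869.518 MeV × 1.602e-13 J/MeV = 1.3930e-10 J
Per mole: 1.3930e-10 J × 6.022e23 mol⁻¹ = 8.3886e+13 J/mol

8.39e+10 kJ/mol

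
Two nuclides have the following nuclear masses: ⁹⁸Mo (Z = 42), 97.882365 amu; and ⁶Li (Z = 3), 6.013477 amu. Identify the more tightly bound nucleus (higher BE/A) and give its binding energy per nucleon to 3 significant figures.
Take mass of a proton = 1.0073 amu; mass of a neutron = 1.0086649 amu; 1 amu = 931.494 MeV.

⁹⁸Mo; 8.64 MeV/nucleon

⁹⁸Mo: Σm = 42(1.0073) + 56(1.0086649) = 98.7918344 amu; Δm = 0.9094694 amu; E_B = 847.165 MeV; E_B/A = 8.6445 MeV
⁶Li: Σm = 3(1.0073) + 3(1.0086649) = 6.0478947 amu; Δm = 0.0344177 amu; E_B = 32.060 MeV; E_B/A = 5.343 MeV
⁹⁸Mo has the higher binding energy per nucleon, so it is the more tightly bound nucleus.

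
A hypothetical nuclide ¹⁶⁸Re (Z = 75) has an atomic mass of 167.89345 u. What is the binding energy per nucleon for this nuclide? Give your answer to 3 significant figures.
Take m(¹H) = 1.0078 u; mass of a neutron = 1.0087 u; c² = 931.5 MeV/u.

8.32 MeV/nucleon

The nucleus contains 75 protons and 168 − 75 = 93 neutrons.
Σm = 75·m(¹H) + 93·m_n = 75.5850 + 93.8091 = 169.3941 u
The mass defect is 169.3941 − 167.89345 = 1.50065 u.
E_B = 1.50065 × 931.5 = 1397.86 MeV
Dividing by A = 168 gives 8.321 MeV per nucleon.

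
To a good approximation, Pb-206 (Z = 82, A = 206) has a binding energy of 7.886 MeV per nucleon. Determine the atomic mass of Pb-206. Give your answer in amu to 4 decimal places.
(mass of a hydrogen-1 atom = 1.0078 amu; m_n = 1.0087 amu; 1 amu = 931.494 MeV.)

Total binding energy = 206 × 7.886 = 1624.516 MeV
Mass defect = 1624.516 MeV / (931.494 MeV/amu) = 1.743990 amu
Constituent mass = 82(1.0078) + 124(1.0087) = 207.7184 amu
Atomic mass = 207.7184 − 1.743990 = 205.974410 amu ≈ 205.9744 amu (to 4 decimal places)

205.9744 amu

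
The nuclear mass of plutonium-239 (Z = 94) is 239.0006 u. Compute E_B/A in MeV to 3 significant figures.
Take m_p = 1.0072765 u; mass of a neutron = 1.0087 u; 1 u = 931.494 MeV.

Z = 94, so N = A − Z = 239 − 94 = 145.
Mass of separated nucleons = 94(1.0072765) + 145(1.0087) = 94.6839910 + 146.2615 = 240.9454910 u
Mass defect Δm = 240.9454910 − 239.0006 = 1.9448910 u
Converting to energy: 1.9448910 u × 931.494 MeV/u = 1811.65 MeV
BE/A = 1811.65 MeV / 239 = 7.580 MeV/nucleon

7.58 MeV/nucleon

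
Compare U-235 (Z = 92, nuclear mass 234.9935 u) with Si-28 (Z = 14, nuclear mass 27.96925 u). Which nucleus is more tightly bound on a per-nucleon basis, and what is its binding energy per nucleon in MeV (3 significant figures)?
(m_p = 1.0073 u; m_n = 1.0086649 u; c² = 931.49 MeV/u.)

Si-28; 8.46 MeV/nucleon

U-235: Σm = 92(1.0073) + 143(1.0086649) = 236.9106807 u; Δm = 1.9171807 u; E_B = 1785.8 MeV; E_B/A = 7.599 MeV
Si-28: Σm = 14(1.0073) + 14(1.0086649) = 28.2235086 u; Δm = 0.2542586 u; E_B = 236.84 MeV; E_B/A = 8.459 MeV
Si-28 has the higher binding energy per nucleon, so it is the more tightly bound nucleus.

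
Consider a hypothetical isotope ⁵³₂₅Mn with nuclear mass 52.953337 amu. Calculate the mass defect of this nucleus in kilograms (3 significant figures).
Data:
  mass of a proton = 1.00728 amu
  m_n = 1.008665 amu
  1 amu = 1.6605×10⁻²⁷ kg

7.83e-28 kg

With 25 protons and 28 neutrons (A = 53):
Mass of separated nucleons = 25(1.00728) + 28(1.008665) = 25.18200 + 28.242620 = 53.424620 amu
Mass defect Δm = 53.424620 − 52.953337 = 0.471283 amu
In SI units: 0.471283 amu × 1.6605×10⁻²⁷ kg/amu = 7.8257e-28 kg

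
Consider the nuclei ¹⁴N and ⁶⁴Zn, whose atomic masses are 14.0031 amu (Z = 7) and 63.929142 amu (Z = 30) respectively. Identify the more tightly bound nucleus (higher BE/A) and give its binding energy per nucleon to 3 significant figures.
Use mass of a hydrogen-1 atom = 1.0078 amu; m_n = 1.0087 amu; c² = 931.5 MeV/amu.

⁶⁴Zn; 8.74 MeV/nucleon

¹⁴N: Σm = 7(1.0078) + 7(1.0087) = 14.1155 amu; Δm = 0.1124 amu; E_B = 104.70 MeV; E_B/A = 7.479 MeV
⁶⁴Zn: Σm = 30(1.0078) + 34(1.0087) = 64.5298 amu; Δm = 0.600658 amu; E_B = 559.51 MeV; E_B/A = 8.742 MeV
⁶⁴Zn has the higher binding energy per nucleon, so it is the more tightly bound nucleus.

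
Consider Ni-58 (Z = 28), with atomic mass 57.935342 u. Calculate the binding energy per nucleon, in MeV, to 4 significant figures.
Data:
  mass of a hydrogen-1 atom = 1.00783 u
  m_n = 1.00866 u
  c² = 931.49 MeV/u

8.732 MeV/nucleon

With 28 protons and 30 neutrons (A = 58):
Mass of separated nucleons = 28(1.00783) + 30(1.00866) = 28.21924 + 30.25980 = 58.47904 u
The mass defect is 58.47904 − 57.935342 = 0.543698 u.
Binding energy = Δm·c² = 0.543698 × 931.49 MeV/u = 506.449 MeV
Per nucleon: 506.449 / 58 = 8.732 MeV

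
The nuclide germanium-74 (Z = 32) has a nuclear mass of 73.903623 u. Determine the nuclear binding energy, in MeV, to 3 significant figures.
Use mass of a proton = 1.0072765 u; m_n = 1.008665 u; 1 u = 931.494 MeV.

Mass of separated nucleons = 32(1.0072765) + 42(1.008665) = 32.2328480 + 42.363930 = 74.5967780 u
Δm = 74.5967780 − 73.903623 = 0.6931550 u
Binding energy = Δm·c² = 0.6931550 × 931.494 MeV/u = 645.670 MeV

646 MeV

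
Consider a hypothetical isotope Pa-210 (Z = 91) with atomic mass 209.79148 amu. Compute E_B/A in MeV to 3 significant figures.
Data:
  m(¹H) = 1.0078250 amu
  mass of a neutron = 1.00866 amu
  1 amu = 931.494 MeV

8.65 MeV/nucleon

Z = 91, so N = A − Z = 210 − 91 = 119.
Σm = 91·m(¹H) + 119·m_n = 91.7120750 + 120.03054 = 211.7426150 amu
The mass defect is 211.7426150 − 209.79148 = 1.9511350 amu.
Binding energy = Δm·c² = 1.9511350 × 931.494 MeV/amu = 1817.47 MeV
BE/A = 1817.47 MeV / 210 = 8.6546 MeV/nucleon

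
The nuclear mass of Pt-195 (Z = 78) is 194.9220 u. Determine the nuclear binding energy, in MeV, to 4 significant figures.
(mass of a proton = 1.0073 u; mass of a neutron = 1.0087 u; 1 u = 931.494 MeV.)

Z = 78, so N = A − Z = 195 − 78 = 117.
Σm = 78·m_p + 117·m_n = 78.5694 + 118.0179 = 196.5873 u
Δm = 196.5873 − 194.9220 = 1.6653 u
Converting to energy: 1.6653 u × 931.494 MeV/u = 1551.22 MeV

1551 MeV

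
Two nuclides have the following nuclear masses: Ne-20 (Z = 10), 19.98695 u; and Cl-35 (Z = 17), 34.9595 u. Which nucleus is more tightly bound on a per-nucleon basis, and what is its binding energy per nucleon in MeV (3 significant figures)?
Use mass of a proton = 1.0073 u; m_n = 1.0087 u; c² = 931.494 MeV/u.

Cl-35; 8.55 MeV/nucleon

Ne-20: Σm = 10(1.0073) + 10(1.0087) = 20.1600 u; Δm = 0.17305 u; E_B = 161.20 MeV; E_B/A = 8.060 MeV
Cl-35: Σm = 17(1.0073) + 18(1.0087) = 35.2807 u; Δm = 0.3212 u; E_B = 299.196 MeV; E_B/A = 8.548 MeV
Cl-35 has the higher binding energy per nucleon, so it is the more tightly bound nucleus.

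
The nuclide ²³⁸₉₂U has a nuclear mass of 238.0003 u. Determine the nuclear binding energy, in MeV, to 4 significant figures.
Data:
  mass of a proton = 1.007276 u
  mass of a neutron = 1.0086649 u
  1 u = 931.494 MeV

Σm = 92·m_p + 146·m_n = 92.669392 + 147.2650754 = 239.9344674 u
The mass defect is 239.9344674 − 238.0003 = 1.9341674 u.
Converting to energy: 1.9341674 u × 931.494 MeV/u = 1801.67 MeV

1802 MeV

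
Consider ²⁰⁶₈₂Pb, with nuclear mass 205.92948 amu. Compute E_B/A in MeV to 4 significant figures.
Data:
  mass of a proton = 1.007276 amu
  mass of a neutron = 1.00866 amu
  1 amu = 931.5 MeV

Z = 82, so N = A − Z = 206 − 82 = 124.
Total constituent mass: 82 × 1.007276 + 124 × 1.00866 = 207.670472 amu
Δm = 207.670472 − 205.92948 = 1.740992 amu
Binding energy = Δm·c² = 1.740992 × 931.5 MeV/amu = 1621.73 MeV
Dividing by A = 206 gives 7.872 MeV per nucleon.

7.872 MeV/nucleon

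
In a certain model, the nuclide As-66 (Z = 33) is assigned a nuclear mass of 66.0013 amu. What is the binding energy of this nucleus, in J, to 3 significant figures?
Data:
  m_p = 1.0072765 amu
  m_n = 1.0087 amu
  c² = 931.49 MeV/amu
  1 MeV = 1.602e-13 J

7.85e-11 J

With 33 protons and 33 neutrons (A = 66):
Total constituent mass: 33 × 1.0072765 + 33 × 1.0087 = 66.5272245 amu
Δm = 66.5272245 − 66.0013 = 0.5259245 amu
E_B = 0.5259245 × 931.49 = 489.893 MeV
In joules: 489.893 MeV × 1.602e-13 J/MeV = 7.8481e-11 J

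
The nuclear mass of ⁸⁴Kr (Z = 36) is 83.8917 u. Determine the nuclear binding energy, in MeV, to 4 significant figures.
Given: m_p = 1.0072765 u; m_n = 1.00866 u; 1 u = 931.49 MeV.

732.1 MeV

Σm = 36·m_p + 48·m_n = 36.2619540 + 48.41568 = 84.6776340 u
The mass defect is 84.6776340 − 83.8917 = 0.7859340 u.
Converting to energy: 0.7859340 u × 931.49 MeV/u = 732.090 MeV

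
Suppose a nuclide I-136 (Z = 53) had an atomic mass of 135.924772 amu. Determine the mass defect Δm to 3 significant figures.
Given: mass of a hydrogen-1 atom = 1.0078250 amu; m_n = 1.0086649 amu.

1.21 amu

Z = 53, so N = A − Z = 136 − 53 = 83.
Σm = 53·m(¹H) + 83·m_n = 53.4147250 + 83.7191867 = 137.1339117 amu
Mass defect Δm = 137.1339117 − 135.924772 = 1.2091397 amu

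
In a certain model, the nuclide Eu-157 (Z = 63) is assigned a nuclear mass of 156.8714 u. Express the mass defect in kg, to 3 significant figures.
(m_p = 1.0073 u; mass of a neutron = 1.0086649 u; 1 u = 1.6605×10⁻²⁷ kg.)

Total constituent mass: 63 × 1.0073 + 94 × 1.0086649 = 158.2744006 u
Mass defect Δm = 158.2744006 − 156.8714 = 1.4030006 u
In SI units: 1.4030006 u × 1.6605×10⁻²⁷ kg/u = 2.3297e-27 kg

2.33e-27 kg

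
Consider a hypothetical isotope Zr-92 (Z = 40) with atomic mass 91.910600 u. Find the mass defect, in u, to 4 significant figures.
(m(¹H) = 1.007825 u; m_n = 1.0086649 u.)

Mass of separated nucleons = 40(1.007825) + 52(1.0086649) = 40.313000 + 52.4505748 = 92.7635748 u
The mass defect is 92.7635748 − 91.910600 = 0.8529748 u.

0.8530 u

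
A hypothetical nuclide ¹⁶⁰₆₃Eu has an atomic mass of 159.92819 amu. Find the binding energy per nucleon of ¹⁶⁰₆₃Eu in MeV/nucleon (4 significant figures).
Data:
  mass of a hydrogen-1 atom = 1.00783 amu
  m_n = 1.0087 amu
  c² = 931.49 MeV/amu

Σm = 63·m(¹H) + 97·m_n = 63.49329 + 97.8439 = 161.33719 amu
Δm = 161.33719 − 159.92819 = 1.40900 amu
Converting to energy: 1.40900 amu × 931.49 MeV/amu = 1312.47 MeV
BE/A = 1312.47 MeV / 160 = 8.203 MeV/nucleon

8.203 MeV/nucleon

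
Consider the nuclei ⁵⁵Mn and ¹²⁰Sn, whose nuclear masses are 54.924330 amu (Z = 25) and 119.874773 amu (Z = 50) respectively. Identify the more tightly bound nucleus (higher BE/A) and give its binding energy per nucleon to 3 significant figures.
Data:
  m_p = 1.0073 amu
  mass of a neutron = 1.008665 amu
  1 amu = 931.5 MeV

⁵⁵Mn: Σm = 25(1.0073) + 30(1.008665) = 55.442450 amu; Δm = 0.518120 amu; E_B = 482.63 MeV; E_B/A = 8.775 MeV
¹²⁰Sn: Σm = 50(1.0073) + 70(1.008665) = 120.971550 amu; Δm = 1.096777 amu; E_B = 1021.65 MeV; E_B/A = 8.514 MeV
⁵⁵Mn has the higher binding energy per nucleon, so it is the more tightly bound nucleus.

⁵⁵Mn; 8.78 MeV/nucleon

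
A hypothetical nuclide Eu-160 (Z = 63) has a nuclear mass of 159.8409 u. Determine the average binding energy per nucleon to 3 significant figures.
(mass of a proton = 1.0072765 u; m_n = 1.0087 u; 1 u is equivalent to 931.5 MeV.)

8.51 MeV/nucleon

Mass of separated nucleons = 63(1.0072765) + 97(1.0087) = 63.4584195 + 97.8439 = 161.3023195 u
Mass defect Δm = 161.3023195 − 159.8409 = 1.4614195 u
Converting to energy: 1.4614195 u × 931.5 MeV/u = 1361.31 MeV
Dividing by A = 160 gives 8.508 MeV per nucleon.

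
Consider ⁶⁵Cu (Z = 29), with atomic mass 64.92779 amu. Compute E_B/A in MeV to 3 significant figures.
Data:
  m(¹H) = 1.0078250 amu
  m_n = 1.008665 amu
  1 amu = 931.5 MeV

8.76 MeV/nucleon

With 29 protons and 36 neutrons (A = 65):
Σm = 29·m(¹H) + 36·m_n = 29.2269250 + 36.311940 = 65.5388650 amu
The mass defect is 65.5388650 − 64.92779 = 0.6110750 amu.
E_B = 0.6110750 × 931.5 = 569.216 MeV
Dividing by A = 65 gives 8.757 MeV per nucleon.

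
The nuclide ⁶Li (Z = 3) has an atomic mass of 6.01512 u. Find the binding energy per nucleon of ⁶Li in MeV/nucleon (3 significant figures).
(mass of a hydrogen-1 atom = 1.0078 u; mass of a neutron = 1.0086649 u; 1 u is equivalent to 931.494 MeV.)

Z = 3, so N = A − Z = 6 − 3 = 3.
Σm = 3·m(¹H) + 3·m_n = 3.0234 + 3.0259947 = 6.0493947 u
Mass defect Δm = 6.0493947 − 6.01512 = 0.0342747 u
E_B = 0.0342747 × 931.494 = 31.9267 MeV
BE/A = 31.9267 MeV / 6 = 5.321 MeV/nucleon

5.32 MeV/nucleon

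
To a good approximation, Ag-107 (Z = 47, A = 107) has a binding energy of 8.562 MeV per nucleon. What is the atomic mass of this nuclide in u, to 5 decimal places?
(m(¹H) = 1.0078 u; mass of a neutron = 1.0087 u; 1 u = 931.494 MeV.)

106.90509 u

Total binding energy = 107 × 8.562 = 916.134 MeV
Mass defect = 916.134 MeV / (931.494 MeV/u) = 0.9835104 u
Constituent mass = 47(1.0078) + 60(1.0087) = 107.8886 u
Atomic mass = 107.8886 − 0.9835104 = 106.9050896 u ≈ 106.90509 u (to 5 decimal places)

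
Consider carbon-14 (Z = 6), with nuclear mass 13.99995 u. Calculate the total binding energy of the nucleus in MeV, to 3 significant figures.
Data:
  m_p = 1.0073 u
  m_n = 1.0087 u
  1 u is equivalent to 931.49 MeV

106 MeV

The nucleus contains 6 protons and 14 − 6 = 8 neutrons.
Total constituent mass: 6 × 1.0073 + 8 × 1.0087 = 14.1134 u
Δm = 14.1134 − 13.99995 = 0.11345 u
Converting to energy: 0.11345 u × 931.49 MeV/u = 105.678 MeV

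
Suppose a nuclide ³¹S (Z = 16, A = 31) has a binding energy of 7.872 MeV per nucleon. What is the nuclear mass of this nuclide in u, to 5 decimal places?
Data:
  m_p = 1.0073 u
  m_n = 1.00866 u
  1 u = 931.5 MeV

Total binding energy = 31 × 7.872 = 244.032 MeV
Mass defect = 244.032 MeV / (931.5 MeV/u) = 0.2619775 u
Constituent mass = 16(1.0073) + 15(1.00866) = 31.24670 u
Nuclear mass = 31.24670 − 0.2619775 = 30.9847225 u ≈ 30.98472 u (to 5 decimal places)

30.98472 u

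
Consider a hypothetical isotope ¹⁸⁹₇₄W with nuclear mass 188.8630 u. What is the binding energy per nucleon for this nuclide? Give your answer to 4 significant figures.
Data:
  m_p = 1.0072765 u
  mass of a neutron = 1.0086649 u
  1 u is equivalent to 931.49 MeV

8.240 MeV/nucleon

Mass of separated nucleons = 74(1.0072765) + 115(1.0086649) = 74.5384610 + 115.9964635 = 190.5349245 u
Δm = 190.5349245 − 188.8630 = 1.6719245 u
Binding energy = Δm·c² = 1.6719245 × 931.49 MeV/u = 1557.38 MeV
BE/A = 1557.38 MeV / 189 = 8.240 MeV/nucleon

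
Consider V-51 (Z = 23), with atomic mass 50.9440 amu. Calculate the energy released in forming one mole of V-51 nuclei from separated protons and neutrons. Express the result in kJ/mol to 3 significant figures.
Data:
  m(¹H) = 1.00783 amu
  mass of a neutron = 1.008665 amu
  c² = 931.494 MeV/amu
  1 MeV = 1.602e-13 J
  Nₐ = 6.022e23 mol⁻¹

4.30e+10 kJ/mol

The nucleus contains 23 protons and 51 − 23 = 28 neutrons.
Mass of separated nucleons = 23(1.00783) + 28(1.008665) = 23.18009 + 28.242620 = 51.422710 amu
Δm = 51.422710 − 50.9440 = 0.478710 amu
Converting to energy: 0.478710 amu × 931.494 MeV/amu = 445.915 MeV
Per nucleus in joules: 445.915 MeV × 1.602e-13 J/MeV = 7.1436e-11 J
Per mole: 7.1436e-11 J × 6.022e23 mol⁻¹ = 4.3019e+13 J/mol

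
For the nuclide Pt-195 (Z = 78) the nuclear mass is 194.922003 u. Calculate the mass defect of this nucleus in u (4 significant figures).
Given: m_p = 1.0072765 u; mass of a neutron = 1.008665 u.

Σm = 78·m_p + 117·m_n = 78.5675670 + 118.013805 = 196.5813720 u
The mass defect is 196.5813720 − 194.922003 = 1.6593690 u.

1.659 u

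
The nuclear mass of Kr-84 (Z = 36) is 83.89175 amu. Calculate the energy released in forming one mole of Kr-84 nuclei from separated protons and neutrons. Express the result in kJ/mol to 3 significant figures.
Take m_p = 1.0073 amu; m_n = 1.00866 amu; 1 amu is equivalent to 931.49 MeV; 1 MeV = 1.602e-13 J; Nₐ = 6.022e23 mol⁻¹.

7.07e+10 kJ/mol

Σm = 36·m_p + 48·m_n = 36.2628 + 48.41568 = 84.67848 amu
Δm = 84.67848 − 83.89175 = 0.78673 amu
E_B = 0.78673 × 931.49 = 732.831 MeV
Per nucleus in joules: 732.831 MeV × 1.602e-13 J/MeV = 1.1740e-10 J
Per mole: 1.1740e-10 J × 6.022e23 mol⁻¹ = 7.0698e+13 J/mol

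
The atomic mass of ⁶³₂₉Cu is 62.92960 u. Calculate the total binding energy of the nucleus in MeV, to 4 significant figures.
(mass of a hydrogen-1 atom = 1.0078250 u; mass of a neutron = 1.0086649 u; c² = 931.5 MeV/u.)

551.4 MeV

Z = 29, so N = A − Z = 63 − 29 = 34.
Total constituent mass: 29 × 1.0078250 + 34 × 1.0086649 = 63.5215316 u
The mass defect is 63.5215316 − 62.92960 = 0.5919316 u.
Converting to energy: 0.5919316 u × 931.5 MeV/u = 551.384 MeV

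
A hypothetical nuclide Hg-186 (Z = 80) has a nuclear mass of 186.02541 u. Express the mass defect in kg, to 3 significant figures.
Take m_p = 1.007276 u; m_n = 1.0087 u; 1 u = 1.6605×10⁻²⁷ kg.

2.46e-27 kg

Σm = 80·m_p + 106·m_n = 80.582080 + 106.9222 = 187.504280 u
The mass defect is 187.504280 − 186.02541 = 1.478870 u.
In SI units: 1.478870 u × 1.6605×10⁻²⁷ kg/u = 2.4557e-27 kg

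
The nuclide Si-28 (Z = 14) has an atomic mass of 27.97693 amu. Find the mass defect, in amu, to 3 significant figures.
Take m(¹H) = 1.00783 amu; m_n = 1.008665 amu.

0.254 amu

Σm = 14·m(¹H) + 14·m_n = 14.10962 + 14.121310 = 28.230930 amu
Mass defect Δm = 28.230930 − 27.97693 = 0.254000 amu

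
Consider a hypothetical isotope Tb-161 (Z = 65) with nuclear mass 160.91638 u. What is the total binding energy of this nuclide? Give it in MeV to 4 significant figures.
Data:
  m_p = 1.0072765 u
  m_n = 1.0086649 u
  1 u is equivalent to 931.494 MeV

1293 MeV

Z = 65, so N = A − Z = 161 − 65 = 96.
Total constituent mass: 65 × 1.0072765 + 96 × 1.0086649 = 162.3048029 u
The mass defect is 162.3048029 − 160.91638 = 1.3884229 u.
Binding energy = Δm·c² = 1.3884229 × 931.494 MeV/u = 1293.31 MeV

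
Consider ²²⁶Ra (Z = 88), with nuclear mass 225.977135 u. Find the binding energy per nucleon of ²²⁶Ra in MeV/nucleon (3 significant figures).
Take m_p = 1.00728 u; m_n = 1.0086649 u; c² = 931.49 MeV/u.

7.66 MeV/nucleon

With 88 protons and 138 neutrons (A = 226):
Σm = 88·m_p + 138·m_n = 88.64064 + 139.1957562 = 227.8363962 u
Mass defect Δm = 227.8363962 − 225.977135 = 1.8592612 u
E_B = 1.8592612 × 931.49 = 1731.88 MeV
Dividing by A = 226 gives 7.663 MeV per nucleon.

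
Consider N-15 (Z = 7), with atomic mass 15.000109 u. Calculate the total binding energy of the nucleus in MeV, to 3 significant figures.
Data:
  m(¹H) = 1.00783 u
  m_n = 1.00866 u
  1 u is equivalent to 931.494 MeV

115 MeV

The nucleus contains 7 protons and 15 − 7 = 8 neutrons.
Σm = 7·m(¹H) + 8·m_n = 7.05481 + 8.06928 = 15.12409 u
The mass defect is 15.12409 − 15.000109 = 0.123981 u.
Converting to energy: 0.123981 u × 931.494 MeV/u = 115.488 MeV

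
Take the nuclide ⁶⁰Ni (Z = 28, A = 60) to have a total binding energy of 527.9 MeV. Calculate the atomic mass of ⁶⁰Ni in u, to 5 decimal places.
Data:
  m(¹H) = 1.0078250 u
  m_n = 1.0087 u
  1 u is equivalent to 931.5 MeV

Mass defect = 527.9 MeV / (931.5 MeV/u) = 0.5667203 u
Constituent mass = 28(1.0078250) + 32(1.0087) = 60.4975000 u
Atomic mass = 60.4975000 − 0.5667203 = 59.9307797 u ≈ 59.93078 u (to 5 decimal places)

59.93078 u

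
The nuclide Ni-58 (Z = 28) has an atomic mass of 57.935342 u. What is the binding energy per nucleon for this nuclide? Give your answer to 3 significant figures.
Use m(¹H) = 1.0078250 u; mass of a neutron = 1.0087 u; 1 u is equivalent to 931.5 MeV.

8.75 MeV/nucleon

With 28 protons and 30 neutrons (A = 58):
Σm = 28·m(¹H) + 30·m_n = 28.2191000 + 30.2610 = 58.4801000 u
Mass defect Δm = 58.4801000 − 57.935342 = 0.5447580 u
Converting to energy: 0.5447580 u × 931.5 MeV/u = 507.442 MeV
Dividing by A = 58 gives 8.749 MeV per nucleon.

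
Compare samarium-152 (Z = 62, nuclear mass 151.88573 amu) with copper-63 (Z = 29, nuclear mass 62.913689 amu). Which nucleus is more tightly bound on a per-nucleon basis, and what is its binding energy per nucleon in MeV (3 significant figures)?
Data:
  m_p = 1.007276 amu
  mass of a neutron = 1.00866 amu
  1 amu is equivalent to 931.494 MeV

copper-63; 8.75 MeV/nucleon

samarium-152: Σm = 62(1.007276) + 90(1.00866) = 153.230512 amu; Δm = 1.344782 amu; E_B = 1252.7 MeV; E_B/A = 8.241 MeV
copper-63: Σm = 29(1.007276) + 34(1.00866) = 63.505444 amu; Δm = 0.591755 amu; E_B = 551.216 MeV; E_B/A = 8.749 MeV
copper-63 has the higher binding energy per nucleon, so it is the more tightly bound nucleus.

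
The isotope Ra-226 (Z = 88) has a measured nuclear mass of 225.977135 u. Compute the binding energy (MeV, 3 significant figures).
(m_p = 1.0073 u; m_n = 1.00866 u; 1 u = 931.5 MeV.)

Total constituent mass: 88 × 1.0073 + 138 × 1.00866 = 227.83748 u
The mass defect is 227.83748 − 225.977135 = 1.860345 u.
Binding energy = Δm·c² = 1.860345 × 931.5 MeV/u = 1732.91 MeV

1730 MeV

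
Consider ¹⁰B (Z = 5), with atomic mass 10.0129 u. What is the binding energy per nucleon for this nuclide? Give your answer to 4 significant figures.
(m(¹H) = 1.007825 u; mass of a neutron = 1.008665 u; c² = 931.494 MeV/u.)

Total constituent mass: 5 × 1.007825 + 5 × 1.008665 = 10.082450 u
Mass defect Δm = 10.082450 − 10.0129 = 0.069550 u
Converting to energy: 0.069550 u × 931.494 MeV/u = 64.7854 MeV
Dividing by A = 10 gives 6.479 MeV per nucleon.

6.479 MeV/nucleon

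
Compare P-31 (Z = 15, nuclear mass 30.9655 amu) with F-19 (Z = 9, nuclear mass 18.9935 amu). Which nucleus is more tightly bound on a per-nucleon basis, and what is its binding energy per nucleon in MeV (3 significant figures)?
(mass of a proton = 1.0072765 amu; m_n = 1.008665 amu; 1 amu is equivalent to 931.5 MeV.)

P-31: Σm = 15(1.0072765) + 16(1.008665) = 31.2477875 amu; Δm = 0.2822875 amu; E_B = 262.95 MeV; E_B/A = 8.482 MeV
F-19: Σm = 9(1.0072765) + 10(1.008665) = 19.1521385 amu; Δm = 0.1586385 amu; E_B = 147.77 MeV; E_B/A = 7.777 MeV
P-31 has the higher binding energy per nucleon, so it is the more tightly bound nucleus.

P-31; 8.48 MeV/nucleon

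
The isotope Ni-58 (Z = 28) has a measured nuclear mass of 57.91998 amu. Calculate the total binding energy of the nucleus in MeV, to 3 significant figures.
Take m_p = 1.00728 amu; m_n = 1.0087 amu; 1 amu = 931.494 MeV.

508 MeV

Σm = 28·m_p + 30·m_n = 28.20384 + 30.2610 = 58.46484 amu
Mass defect Δm = 58.46484 − 57.91998 = 0.54486 amu
Converting to energy: 0.54486 amu × 931.494 MeV/amu = 507.534 MeV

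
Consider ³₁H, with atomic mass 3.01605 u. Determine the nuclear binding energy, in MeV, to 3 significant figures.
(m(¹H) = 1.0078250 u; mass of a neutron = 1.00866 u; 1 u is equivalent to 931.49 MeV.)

Z = 1, so N = A − Z = 3 − 1 = 2.
Mass of separated nucleons = 1(1.0078250) + 2(1.00866) = 1.0078250 + 2.01732 = 3.0251450 u
Δm = 3.0251450 − 3.01605 = 0.0090950 u
Binding energy = Δm·c² = 0.0090950 × 931.49 MeV/u = 8.47190 MeV

8.47 MeV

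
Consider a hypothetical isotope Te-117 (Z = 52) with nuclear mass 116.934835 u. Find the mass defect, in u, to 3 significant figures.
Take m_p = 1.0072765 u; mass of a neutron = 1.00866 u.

Total constituent mass: 52 × 1.0072765 + 65 × 1.00866 = 117.9412780 u
Δm = 117.9412780 − 116.934835 = 1.0064430 u

1.01 u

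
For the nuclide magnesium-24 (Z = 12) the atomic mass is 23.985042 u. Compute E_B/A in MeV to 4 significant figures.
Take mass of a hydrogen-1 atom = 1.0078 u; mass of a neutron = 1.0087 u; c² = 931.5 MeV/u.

8.265 MeV/nucleon

The nucleus contains 12 protons and 24 − 12 = 12 neutrons.
Total constituent mass: 12 × 1.0078 + 12 × 1.0087 = 24.1980 u
Mass defect Δm = 24.1980 − 23.985042 = 0.212958 u
E_B = 0.212958 × 931.5 = 198.370 MeV
Per nucleon: 198.370 / 24 = 8.265 MeV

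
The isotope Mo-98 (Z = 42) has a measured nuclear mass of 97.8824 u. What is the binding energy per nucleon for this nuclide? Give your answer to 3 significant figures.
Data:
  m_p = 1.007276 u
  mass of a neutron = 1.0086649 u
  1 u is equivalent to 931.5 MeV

The nucleus contains 42 protons and 98 − 42 = 56 neutrons.
Σm = 42·m_p + 56·m_n = 42.305592 + 56.4852344 = 98.7908264 u
The mass defect is 98.7908264 − 97.8824 = 0.9084264 u.
E_B = 0.9084264 × 931.5 = 846.199 MeV
Dividing by A = 98 gives 8.6347 MeV per nucleon.

8.63 MeV/nucleon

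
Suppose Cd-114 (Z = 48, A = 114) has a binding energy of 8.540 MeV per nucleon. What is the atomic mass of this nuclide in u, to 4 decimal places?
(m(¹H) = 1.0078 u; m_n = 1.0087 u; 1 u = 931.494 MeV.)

113.9034 u

Total binding energy = 114 × 8.540 = 973.560 MeV
Mass defect = 973.560 MeV / (931.494 MeV/u) = 1.045160 u
Constituent mass = 48(1.0078) + 66(1.0087) = 114.9486 u
Atomic mass = 114.9486 − 1.045160 = 113.903440 u ≈ 113.9034 u (to 4 decimal places)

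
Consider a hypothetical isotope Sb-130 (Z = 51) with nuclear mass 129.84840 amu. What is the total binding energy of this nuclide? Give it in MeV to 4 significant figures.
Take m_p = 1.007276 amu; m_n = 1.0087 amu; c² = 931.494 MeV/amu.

Z = 51, so N = A − Z = 130 − 51 = 79.
Total constituent mass: 51 × 1.007276 + 79 × 1.0087 = 131.058376 amu
The mass defect is 131.058376 − 129.84840 = 1.209976 amu.
Binding energy = Δm·c² = 1.209976 × 931.494 MeV/amu = 1127.09 MeV

1127 MeV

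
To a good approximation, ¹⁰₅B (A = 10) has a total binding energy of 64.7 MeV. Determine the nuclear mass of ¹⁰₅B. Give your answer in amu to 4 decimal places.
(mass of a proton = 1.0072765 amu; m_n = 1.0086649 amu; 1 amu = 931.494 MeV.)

Mass defect = 64.7 MeV / (931.494 MeV/amu) = 0.069458 amu
Constituent mass = 5(1.0072765) + 5(1.0086649) = 10.0797070 amu
Nuclear mass = 10.0797070 − 0.069458 = 10.0102490 amu ≈ 10.0102 amu (to 4 decimal places)

10.0102 amu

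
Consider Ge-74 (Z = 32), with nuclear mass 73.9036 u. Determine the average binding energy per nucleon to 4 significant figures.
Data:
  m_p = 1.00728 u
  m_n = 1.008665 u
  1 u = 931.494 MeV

8.727 MeV/nucleon

Total constituent mass: 32 × 1.00728 + 42 × 1.008665 = 74.596890 u
The mass defect is 74.596890 − 73.9036 = 0.693290 u.
Converting to energy: 0.693290 u × 931.494 MeV/u = 645.795 MeV
Dividing by A = 74 gives 8.727 MeV per nucleon.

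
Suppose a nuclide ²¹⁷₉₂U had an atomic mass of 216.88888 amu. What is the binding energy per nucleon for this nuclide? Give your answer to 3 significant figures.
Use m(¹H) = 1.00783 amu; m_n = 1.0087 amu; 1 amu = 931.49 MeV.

With 92 protons and 125 neutrons (A = 217):
Σm = 92·m(¹H) + 125·m_n = 92.72036 + 126.0875 = 218.80786 amu
Mass defect Δm = 218.80786 − 216.88888 = 1.91898 amu
E_B = 1.91898 × 931.49 = 1787.51 MeV
BE/A = 1787.51 MeV / 217 = 8.237 MeV/nucleon

8.24 MeV/nucleon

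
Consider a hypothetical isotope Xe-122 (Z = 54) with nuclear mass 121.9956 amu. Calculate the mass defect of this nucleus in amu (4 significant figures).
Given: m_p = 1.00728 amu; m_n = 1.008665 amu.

With 54 protons and 68 neutrons (A = 122):
Mass of separated nucleons = 54(1.00728) + 68(1.008665) = 54.39312 + 68.589220 = 122.982340 amu
The mass defect is 122.982340 − 121.9956 = 0.986740 amu.

0.9867 amu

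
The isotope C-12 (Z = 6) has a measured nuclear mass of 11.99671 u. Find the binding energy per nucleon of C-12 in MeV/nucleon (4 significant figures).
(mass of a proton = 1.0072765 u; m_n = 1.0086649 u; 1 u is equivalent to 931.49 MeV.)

Mass of separated nucleons = 6(1.0072765) + 6(1.0086649) = 6.0436590 + 6.0519894 = 12.0956484 u
Mass defect Δm = 12.0956484 − 11.99671 = 0.0989384 u
Converting to energy: 0.0989384 u × 931.49 MeV/u = 92.1601 MeV
BE/A = 92.1601 MeV / 12 = 7.680 MeV/nucleon

7.680 MeV/nucleon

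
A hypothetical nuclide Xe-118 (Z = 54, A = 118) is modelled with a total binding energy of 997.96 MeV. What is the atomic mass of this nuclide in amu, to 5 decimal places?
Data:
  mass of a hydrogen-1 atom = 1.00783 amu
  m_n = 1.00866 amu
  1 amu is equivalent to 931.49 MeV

Mass defect = 997.96 MeV / (931.49 MeV/amu) = 1.0713588 amu
Constituent mass = 54(1.00783) + 64(1.00866) = 118.97706 amu
Atomic mass = 118.97706 − 1.0713588 = 117.9057012 amu ≈ 117.90570 amu (to 5 decimal places)

117.90570 amu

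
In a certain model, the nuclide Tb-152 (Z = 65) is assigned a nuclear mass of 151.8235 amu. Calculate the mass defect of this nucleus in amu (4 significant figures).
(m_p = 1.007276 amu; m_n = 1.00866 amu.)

1.403 amu

Z = 65, so N = A − Z = 152 − 65 = 87.
Total constituent mass: 65 × 1.007276 + 87 × 1.00866 = 153.226360 amu
Δm = 153.226360 − 151.8235 = 1.402860 amu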